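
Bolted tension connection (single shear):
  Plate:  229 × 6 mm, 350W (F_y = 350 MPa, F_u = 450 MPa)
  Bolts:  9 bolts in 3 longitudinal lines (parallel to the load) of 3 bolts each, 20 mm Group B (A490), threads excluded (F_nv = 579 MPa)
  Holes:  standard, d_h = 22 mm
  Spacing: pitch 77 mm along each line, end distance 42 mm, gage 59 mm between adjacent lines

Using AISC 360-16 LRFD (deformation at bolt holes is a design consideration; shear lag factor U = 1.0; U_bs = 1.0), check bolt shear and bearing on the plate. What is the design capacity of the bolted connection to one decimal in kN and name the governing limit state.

809.2 kN (bearing governs)

Bolt shear: A_b = π(20)²/4 = 314.16 mm². φR_n = 0.75 × 579 × 314.16 × 9 × 1 = 1227.8 kN.
Bearing (6 mm plate, F_u = 450 MPa): end bolts L_c = 42 − 22/2 = 31, R_n = min(1.2×31×6×450, 2.4×20×6×450) = 100.44 kN/bolt; interior L_c = 77 − 22 = 55, R_n = 129.6 kN/bolt. φR_n = 0.75 × (3×100.44 + 6×129.6) = 809.2 kN.
Governing: min(1227.8, 809.2) = 809.2 kN → bearing.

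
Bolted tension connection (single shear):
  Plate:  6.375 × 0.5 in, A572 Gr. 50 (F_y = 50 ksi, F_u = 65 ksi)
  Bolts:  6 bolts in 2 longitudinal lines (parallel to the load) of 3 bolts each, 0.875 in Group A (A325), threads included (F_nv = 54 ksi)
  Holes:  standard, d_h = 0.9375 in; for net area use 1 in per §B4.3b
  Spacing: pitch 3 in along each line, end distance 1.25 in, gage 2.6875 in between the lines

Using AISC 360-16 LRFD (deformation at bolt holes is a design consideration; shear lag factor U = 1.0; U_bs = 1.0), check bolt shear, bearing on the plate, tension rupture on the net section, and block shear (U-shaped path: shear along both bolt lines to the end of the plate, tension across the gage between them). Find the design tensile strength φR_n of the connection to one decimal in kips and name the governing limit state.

106.6 kips (net-section rupture governs)

Bolt shear: A_b = π(0.875)²/4 = 0.60132 in². φR_n = 0.75 × 54 × 0.60132 × 6 × 1 = 146.1 kips.
Bearing (0.5 in plate, F_u = 65 ksi): end bolts L_c = 1.25 − 0.9375/2 = 0.78125, R_n = min(1.2×0.78125×0.5×65, 2.4×0.875×0.5×65) = 30.469 kips/bolt; interior L_c = 3 − 0.9375 = 2.0625, R_n = 68.25 kips/bolt. φR_n = 0.75 × (2×30.469 + 4×68.25) = 250.5 kips.
Tension rupture (net): A_n = (6.375 − 2×1)×0.5 = 2.1875 in² (U = 1.0, A_e = A_n). φR_n = 0.75 × 65 × 2.1875 = 106.6 kips.
Block shear: shear path 2×[1.25+2×3] = 2×7.25 in, A_gv = 7.25, A_nv = 2×(7.25 − 2.5×1)×0.5 = 4.75 in²; tension across gage: (2.6875 − 1×1)×0.5 = 0.84375 in². R_n = min(0.6×65×4.75, 0.6×50×7.25) + 1.0×65×0.84375 = min(185.25, 217.5) + 54.844 = 240.09 kips. φR_n = 0.75 × 240.09 = 180.1 kips.
Governing: min(146.1, 250.5, 106.6, 180.1) = 106.6 kips → net-section rupture.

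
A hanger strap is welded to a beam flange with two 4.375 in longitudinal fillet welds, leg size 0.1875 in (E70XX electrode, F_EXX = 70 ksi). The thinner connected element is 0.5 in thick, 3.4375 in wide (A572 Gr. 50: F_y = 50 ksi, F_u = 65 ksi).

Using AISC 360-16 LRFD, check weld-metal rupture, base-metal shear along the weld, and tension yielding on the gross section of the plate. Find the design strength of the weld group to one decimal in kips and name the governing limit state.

Weld metal: throat = 0.707×0.1875 = 0.13256 in, L = 2×4.375 = 8.75 in. φR_n = 0.75 × 0.6 × 70 × 0.13256 × 8.75 = 36.5 kips.
Base metal shear (0.5 in plate): yield φR_n = 1.0×0.6×50×0.5×8.75 = 131.3 kips; rupture φR_n = 0.75×0.6×65×0.5×8.75 = 128.0 kips; take 128.0 kips (rupture).
Tension yield (gross): A_g = 3.4375×0.5 = 1.7188 in². φR_n = 0.90 × 50 × 1.7188 = 77.3 kips.
Governing: min(36.5, 128.0, 77.3) = 36.5 kips → weld metal.

36.5 kips (weld metal governs)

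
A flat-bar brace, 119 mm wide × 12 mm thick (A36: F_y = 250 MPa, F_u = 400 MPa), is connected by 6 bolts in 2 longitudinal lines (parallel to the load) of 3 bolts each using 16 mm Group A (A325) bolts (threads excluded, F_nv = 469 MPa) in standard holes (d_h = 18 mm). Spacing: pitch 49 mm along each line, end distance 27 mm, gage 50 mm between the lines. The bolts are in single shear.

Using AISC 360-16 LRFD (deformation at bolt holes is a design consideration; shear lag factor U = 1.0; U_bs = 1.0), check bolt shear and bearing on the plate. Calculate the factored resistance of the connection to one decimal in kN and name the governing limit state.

Bolt shear: A_b = π(16)²/4 = 201.06 mm². φR_n = 0.75 × 469 × 201.06 × 6 × 1 = 424.3 kN.
Bearing (12 mm plate, F_u = 400 MPa): end bolts L_c = 27 − 18/2 = 18, R_n = min(1.2×18×12×400, 2.4×16×12×400) = 103.68 kN/bolt; interior L_c = 49 − 18 = 31, R_n = 178.56 kN/bolt. φR_n = 0.75 × (2×103.68 + 4×178.56) = 691.2 kN.
Governing: min(424.3, 691.2) = 424.3 kN → bolt shear.

424.3 kN (bolt shear governs)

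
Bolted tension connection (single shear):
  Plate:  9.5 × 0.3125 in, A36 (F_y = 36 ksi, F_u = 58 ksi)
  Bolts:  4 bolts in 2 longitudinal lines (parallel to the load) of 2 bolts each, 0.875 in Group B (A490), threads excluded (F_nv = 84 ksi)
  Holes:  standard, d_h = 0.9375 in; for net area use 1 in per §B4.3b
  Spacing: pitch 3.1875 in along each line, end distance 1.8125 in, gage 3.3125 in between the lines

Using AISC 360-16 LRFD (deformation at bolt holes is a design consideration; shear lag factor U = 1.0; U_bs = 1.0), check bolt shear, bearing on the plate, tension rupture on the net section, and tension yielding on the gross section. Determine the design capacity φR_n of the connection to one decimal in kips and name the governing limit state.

96.2 kips (gross-section yield governs)

Bolt shear: A_b = π(0.875)²/4 = 0.60132 in². φR_n = 0.75 × 84 × 0.60132 × 4 × 1 = 151.5 kips.
Bearing (0.3125 in plate, F_u = 58 ksi): end bolts L_c = 1.8125 − 0.9375/2 = 1.34375, R_n = min(1.2×1.34375×0.3125×58, 2.4×0.875×0.3125×58) = 29.227 kips/bolt; interior L_c = 3.1875 − 0.9375 = 2.25, R_n = 38.063 kips/bolt. φR_n = 0.75 × (2×29.227 + 2×38.063) = 100.9 kips.
Tension rupture (net): A_n = (9.5 − 2×1)×0.3125 = 2.3438 in² (U = 1.0, A_e = A_n). φR_n = 0.75 × 58 × 2.3438 = 102.0 kips.
Tension yield (gross): A_g = 9.5×0.3125 = 2.9688 in². φR_n = 0.90 × 36 × 2.9688 = 96.2 kips.
Governing: min(151.5, 100.9, 102.0, 96.2) = 96.2 kips → gross-section yield.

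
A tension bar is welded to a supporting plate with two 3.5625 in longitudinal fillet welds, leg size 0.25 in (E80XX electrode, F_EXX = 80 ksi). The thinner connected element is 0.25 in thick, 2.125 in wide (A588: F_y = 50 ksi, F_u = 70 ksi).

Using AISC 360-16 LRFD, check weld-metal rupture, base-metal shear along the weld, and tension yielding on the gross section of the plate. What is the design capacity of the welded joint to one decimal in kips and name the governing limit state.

23.9 kips (gross-section yield governs)

Weld metal: throat = 0.707×0.25 = 0.17675 in, L = 2×3.5625 = 7.125 in. φR_n = 0.75 × 0.6 × 80 × 0.17675 × 7.125 = 45.3 kips.
Base metal shear (0.25 in plate): yield φR_n = 1.0×0.6×50×0.25×7.125 = 53.4 kips; rupture φR_n = 0.75×0.6×70×0.25×7.125 = 56.1 kips; take 53.4 kips (yield).
Tension yield (gross): A_g = 2.125×0.25 = 0.53125 in². φR_n = 0.90 × 50 × 0.53125 = 23.9 kips.
Governing: min(45.3, 53.4, 23.9) = 23.9 kips → gross-section yield.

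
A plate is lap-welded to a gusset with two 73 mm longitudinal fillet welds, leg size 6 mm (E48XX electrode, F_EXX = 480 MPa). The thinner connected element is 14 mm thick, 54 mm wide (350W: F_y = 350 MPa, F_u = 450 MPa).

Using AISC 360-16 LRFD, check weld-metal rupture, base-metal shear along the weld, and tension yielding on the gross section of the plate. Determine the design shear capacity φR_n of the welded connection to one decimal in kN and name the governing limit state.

133.8 kN (weld metal governs)

Weld metal: throat = 0.707×6 = 4.242 mm, L = 2×73 = 146 mm. φR_n = 0.75 × 0.6 × 480 × 4.242 × 146 = 133.8 kN.
Base metal shear (14 mm plate): yield φR_n = 1.0×0.6×350×14×146 = 429.2 kN; rupture φR_n = 0.75×0.6×450×14×146 = 413.9 kN; take 413.9 kN (rupture).
Tension yield (gross): A_g = 54×14 = 756 mm². φR_n = 0.90 × 350 × 756 = 238.1 kN.
Governing: min(133.8, 413.9, 238.1) = 133.8 kN → weld metal.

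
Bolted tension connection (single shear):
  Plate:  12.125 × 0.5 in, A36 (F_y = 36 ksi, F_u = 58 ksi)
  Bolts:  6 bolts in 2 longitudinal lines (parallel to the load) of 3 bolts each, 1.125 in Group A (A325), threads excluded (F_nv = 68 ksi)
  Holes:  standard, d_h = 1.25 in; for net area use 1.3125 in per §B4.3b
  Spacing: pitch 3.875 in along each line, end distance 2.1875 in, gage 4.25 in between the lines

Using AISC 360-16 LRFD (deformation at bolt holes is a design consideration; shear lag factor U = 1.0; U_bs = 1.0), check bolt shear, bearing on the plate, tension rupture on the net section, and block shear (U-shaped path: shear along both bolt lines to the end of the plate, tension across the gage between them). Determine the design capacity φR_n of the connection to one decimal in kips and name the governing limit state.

206.6 kips (net-section rupture governs)

Bolt shear: A_b = π(1.125)²/4 = 0.99402 in². φR_n = 0.75 × 68 × 0.99402 × 6 × 1 = 304.2 kips.
Bearing (0.5 in plate, F_u = 58 ksi): end bolts L_c = 2.1875 − 1.25/2 = 1.5625, R_n = min(1.2×1.5625×0.5×58, 2.4×1.125×0.5×58) = 54.375 kips/bolt; interior L_c = 3.875 − 1.25 = 2.625, R_n = 78.3 kips/bolt. φR_n = 0.75 × (2×54.375 + 4×78.3) = 316.5 kips.
Tension rupture (net): A_n = (12.125 − 2×1.3125)×0.5 = 4.75 in² (U = 1.0, A_e = A_n). φR_n = 0.75 × 58 × 4.75 = 206.6 kips.
Block shear: shear path 2×[2.1875+2×3.875] = 2×9.9375 in, A_gv = 9.9375, A_nv = 2×(9.9375 − 2.5×1.3125)×0.5 = 6.6563 in²; tension across gage: (4.25 − 1×1.3125)×0.5 = 1.4688 in². R_n = min(0.6×58×6.6563, 0.6×36×9.9375) + 1.0×58×1.4688 = min(231.64, 214.65) + 85.19 = 299.84 kips. φR_n = 0.75 × 299.84 = 224.9 kips.
Governing: min(304.2, 316.5, 206.6, 224.9) = 206.6 kips → net-section rupture.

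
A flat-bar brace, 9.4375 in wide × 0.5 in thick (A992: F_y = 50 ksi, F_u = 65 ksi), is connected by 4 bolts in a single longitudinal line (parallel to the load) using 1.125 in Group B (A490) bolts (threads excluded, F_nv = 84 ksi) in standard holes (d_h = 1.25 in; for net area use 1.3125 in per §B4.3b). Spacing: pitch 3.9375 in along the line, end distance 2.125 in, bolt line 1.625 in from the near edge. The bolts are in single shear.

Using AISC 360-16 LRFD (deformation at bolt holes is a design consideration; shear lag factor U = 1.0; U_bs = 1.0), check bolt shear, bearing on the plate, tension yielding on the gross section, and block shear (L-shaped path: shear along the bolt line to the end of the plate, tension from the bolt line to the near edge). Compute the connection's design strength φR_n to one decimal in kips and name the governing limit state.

Bolt shear: A_b = π(1.125)²/4 = 0.99402 in². φR_n = 0.75 × 84 × 0.99402 × 4 × 1 = 250.5 kips.
Bearing (0.5 in plate, F_u = 65 ksi): end bolts L_c = 2.125 − 1.25/2 = 1.5, R_n = min(1.2×1.5×0.5×65, 2.4×1.125×0.5×65) = 58.5 kips/bolt; interior L_c = 3.9375 − 1.25 = 2.6875, R_n = 87.75 kips/bolt. φR_n = 0.75 × (1×58.5 + 3×87.75) = 241.3 kips.
Tension yield (gross): A_g = 9.4375×0.5 = 4.7188 in². φR_n = 0.90 × 50 × 4.7188 = 212.3 kips.
Block shear: shear path 1×[2.125+3×3.9375] = 1×13.9375 in, A_gv = 6.9688, A_nv = 1×(13.9375 − 3.5×1.3125)×0.5 = 4.6719 in²; tension to near edge: (1.625 − 0.5×1.3125)×0.5 = 0.48438 in². R_n = min(0.6×65×4.6719, 0.6×50×6.9688) + 1.0×65×0.48438 = min(182.2, 209.06) + 31.485 = 213.69 kips. φR_n = 0.75 × 213.69 = 160.3 kips.
Governing: min(250.5, 241.3, 212.3, 160.3) = 160.3 kips → block shear.

160.3 kips (block shear governs)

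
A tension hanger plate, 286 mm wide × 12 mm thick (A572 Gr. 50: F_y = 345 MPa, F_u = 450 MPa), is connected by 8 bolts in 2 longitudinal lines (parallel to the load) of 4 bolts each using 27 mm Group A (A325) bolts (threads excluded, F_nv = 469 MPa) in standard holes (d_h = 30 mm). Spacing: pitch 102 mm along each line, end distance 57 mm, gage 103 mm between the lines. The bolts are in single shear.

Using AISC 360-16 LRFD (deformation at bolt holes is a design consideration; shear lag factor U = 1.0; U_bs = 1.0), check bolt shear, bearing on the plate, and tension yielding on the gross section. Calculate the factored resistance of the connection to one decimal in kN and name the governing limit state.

1065.6 kN (gross-section yield governs)

Bolt shear: A_b = π(27)²/4 = 572.56 mm². φR_n = 0.75 × 469 × 572.56 × 8 × 1 = 1611.2 kN.
Bearing (12 mm plate, F_u = 450 MPa): end bolts L_c = 57 − 30/2 = 42, R_n = min(1.2×42×12×450, 2.4×27×12×450) = 272.16 kN/bolt; interior L_c = 102 − 30 = 72, R_n = 349.92 kN/bolt. φR_n = 0.75 × (2×272.16 + 6×349.92) = 1982.9 kN.
Tension yield (gross): A_g = 286×12 = 3432 mm². φR_n = 0.90 × 345 × 3432 = 1065.6 kN.
Governing: min(1611.2, 1982.9, 1065.6) = 1065.6 kN → gross-section yield.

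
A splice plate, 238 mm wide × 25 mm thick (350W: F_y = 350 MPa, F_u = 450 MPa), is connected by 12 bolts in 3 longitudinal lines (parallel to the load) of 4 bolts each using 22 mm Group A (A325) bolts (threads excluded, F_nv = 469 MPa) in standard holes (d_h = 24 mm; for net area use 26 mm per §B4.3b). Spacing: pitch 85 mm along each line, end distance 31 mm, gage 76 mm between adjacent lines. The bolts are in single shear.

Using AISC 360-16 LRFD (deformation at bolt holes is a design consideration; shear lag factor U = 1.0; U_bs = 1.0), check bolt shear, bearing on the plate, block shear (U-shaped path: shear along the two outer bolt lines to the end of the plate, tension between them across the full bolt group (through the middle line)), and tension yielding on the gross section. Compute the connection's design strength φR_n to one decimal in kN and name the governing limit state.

Bolt shear: A_b = π(22)²/4 = 380.13 mm². φR_n = 0.75 × 469 × 380.13 × 12 × 1 = 1604.5 kN.
Bearing (25 mm plate, F_u = 450 MPa): end bolts L_c = 31 − 24/2 = 19, R_n = min(1.2×19×25×450, 2.4×22×25×450) = 256.5 kN/bolt; interior L_c = 85 − 24 = 61, R_n = 594 kN/bolt. φR_n = 0.75 × (3×256.5 + 9×594) = 4586.6 kN.
Block shear: shear path 2×[31+3×85] = 2×286 mm, A_gv = 14300, A_nv = 2×(286 − 3.5×26)×25 = 9750 mm²; tension across gage: (152 − 2×26)×25 = 2500 mm². R_n = min(0.6×450×9750, 0.6×350×14300) + 1.0×450×2500 = min(2632.5, 3003) + 1125 = 3757.5 kN. φR_n = 0.75 × 3757.5 = 2818.1 kN.
Tension yield (gross): A_g = 238×25 = 5950 mm². φR_n = 0.90 × 350 × 5950 = 1874.3 kN.
Governing: min(1604.5, 4586.6, 2818.1, 1874.3) = 1604.5 kN → bolt shear.

1604.5 kN (bolt shear governs)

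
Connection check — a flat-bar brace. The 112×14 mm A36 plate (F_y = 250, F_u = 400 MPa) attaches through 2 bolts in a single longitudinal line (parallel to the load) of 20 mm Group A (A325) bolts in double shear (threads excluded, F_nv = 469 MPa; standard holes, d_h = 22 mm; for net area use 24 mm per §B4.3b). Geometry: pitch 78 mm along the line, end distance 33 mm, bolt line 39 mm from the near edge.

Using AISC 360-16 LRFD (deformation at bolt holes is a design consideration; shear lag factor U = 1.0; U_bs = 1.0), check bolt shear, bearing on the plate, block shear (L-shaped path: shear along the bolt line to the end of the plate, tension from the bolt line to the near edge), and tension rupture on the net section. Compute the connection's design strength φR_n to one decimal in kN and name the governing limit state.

288.2 kN (block shear governs)

Bolt shear: A_b = π(20)²/4 = 314.16 mm². φR_n = 0.75 × 469 × 314.16 × 2 × 2 = 442.0 kN.
Bearing (14 mm plate, F_u = 400 MPa): end bolts L_c = 33 − 22/2 = 22, R_n = min(1.2×22×14×400, 2.4×20×14×400) = 147.84 kN/bolt; interior L_c = 78 − 22 = 56, R_n = 268.8 kN/bolt. φR_n = 0.75 × (1×147.84 + 1×268.8) = 312.5 kN.
Block shear: shear path 1×[33+1×78] = 1×111 mm, A_gv = 1554, A_nv = 1×(111 − 1.5×24)×14 = 1050 mm²; tension to near edge: (39 − 0.5×24)×14 = 378 mm². R_n = min(0.6×400×1050, 0.6×250×1554) + 1.0×400×378 = min(252, 233.1) + 151.2 = 384.3 kN. φR_n = 0.75 × 384.3 = 288.2 kN.
Tension rupture (net): A_n = (112 − 1×24)×14 = 1232 mm² (U = 1.0, A_e = A_n). φR_n = 0.75 × 400 × 1232 = 369.6 kN.
Governing: min(442.0, 312.5, 288.2, 369.6) = 288.2 kN → block shear.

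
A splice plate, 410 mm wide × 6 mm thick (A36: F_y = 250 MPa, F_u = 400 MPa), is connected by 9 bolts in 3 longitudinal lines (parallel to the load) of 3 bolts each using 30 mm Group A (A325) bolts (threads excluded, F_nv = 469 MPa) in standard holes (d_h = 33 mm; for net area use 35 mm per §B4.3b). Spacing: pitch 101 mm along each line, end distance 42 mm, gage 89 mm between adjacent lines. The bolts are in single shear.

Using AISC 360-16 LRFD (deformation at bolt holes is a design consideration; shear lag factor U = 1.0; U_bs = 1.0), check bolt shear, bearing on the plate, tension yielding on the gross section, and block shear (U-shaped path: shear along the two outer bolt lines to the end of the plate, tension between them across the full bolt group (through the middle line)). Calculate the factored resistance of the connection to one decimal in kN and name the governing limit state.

523.8 kN (block shear governs)

Bolt shear: A_b = π(30)²/4 = 706.86 mm². φR_n = 0.75 × 469 × 706.86 × 9 × 1 = 2237.7 kN.
Bearing (6 mm plate, F_u = 400 MPa): end bolts L_c = 42 − 33/2 = 25.5, R_n = min(1.2×25.5×6×400, 2.4×30×6×400) = 73.44 kN/bolt; interior L_c = 101 − 33 = 68, R_n = 172.8 kN/bolt. φR_n = 0.75 × (3×73.44 + 6×172.8) = 942.8 kN.
Tension yield (gross): A_g = 410×6 = 2460 mm². φR_n = 0.90 × 250 × 2460 = 553.5 kN.
Block shear: shear path 2×[42+2×101] = 2×244 mm, A_gv = 2928, A_nv = 2×(244 − 2.5×35)×6 = 1878 mm²; tension across gage: (178 − 2×35)×6 = 648 mm². R_n = min(0.6×400×1878, 0.6×250×2928) + 1.0×400×648 = min(450.72, 439.2) + 259.2 = 698.4 kN. φR_n = 0.75 × 698.4 = 523.8 kN.
Governing: min(2237.7, 942.8, 553.5, 523.8) = 523.8 kN → block shear.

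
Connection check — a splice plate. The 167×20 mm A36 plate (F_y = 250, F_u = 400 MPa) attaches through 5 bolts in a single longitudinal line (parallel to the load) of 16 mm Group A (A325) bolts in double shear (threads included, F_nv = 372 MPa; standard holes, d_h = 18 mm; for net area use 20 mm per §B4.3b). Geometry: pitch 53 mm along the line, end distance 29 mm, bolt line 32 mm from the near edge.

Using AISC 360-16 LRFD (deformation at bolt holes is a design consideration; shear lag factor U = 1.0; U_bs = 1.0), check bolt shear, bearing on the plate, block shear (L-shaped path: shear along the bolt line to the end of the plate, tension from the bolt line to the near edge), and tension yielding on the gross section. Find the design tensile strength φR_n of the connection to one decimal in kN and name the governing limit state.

561.0 kN (bolt shear governs)

Bolt shear: A_b = π(16)²/4 = 201.06 mm². φR_n = 0.75 × 372 × 201.06 × 5 × 2 = 561.0 kN.
Bearing (20 mm plate, F_u = 400 MPa): end bolts L_c = 29 − 18/2 = 20, R_n = min(1.2×20×20×400, 2.4×16×20×400) = 192 kN/bolt; interior L_c = 53 − 18 = 35, R_n = 307.2 kN/bolt. φR_n = 0.75 × (1×192 + 4×307.2) = 1065.6 kN.
Block shear: shear path 1×[29+4×53] = 1×241 mm, A_gv = 4820, A_nv = 1×(241 − 4.5×20)×20 = 3020 mm²; tension to near edge: (32 − 0.5×20)×20 = 440 mm². R_n = min(0.6×400×3020, 0.6×250×4820) + 1.0×400×440 = min(724.8, 723) + 176 = 899 kN. φR_n = 0.75 × 899 = 674.3 kN.
Tension yield (gross): A_g = 167×20 = 3340 mm². φR_n = 0.90 × 250 × 3340 = 751.5 kN.
Governing: min(561.0, 1065.6, 674.3, 751.5) = 561.0 kN → bolt shear.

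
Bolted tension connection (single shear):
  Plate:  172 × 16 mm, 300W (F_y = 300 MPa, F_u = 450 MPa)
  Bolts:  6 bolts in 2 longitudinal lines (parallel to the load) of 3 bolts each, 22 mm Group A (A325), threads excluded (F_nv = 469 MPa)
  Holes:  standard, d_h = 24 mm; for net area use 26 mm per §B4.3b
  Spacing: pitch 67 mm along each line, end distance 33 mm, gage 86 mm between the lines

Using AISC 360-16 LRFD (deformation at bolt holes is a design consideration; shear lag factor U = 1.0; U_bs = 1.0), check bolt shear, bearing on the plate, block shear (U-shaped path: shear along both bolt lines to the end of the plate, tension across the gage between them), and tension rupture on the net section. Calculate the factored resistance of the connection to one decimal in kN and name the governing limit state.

648.0 kN (net-section rupture governs)

Bolt shear: A_b = π(22)²/4 = 380.13 mm². φR_n = 0.75 × 469 × 380.13 × 6 × 1 = 802.3 kN.
Bearing (16 mm plate, F_u = 450 MPa): end bolts L_c = 33 − 24/2 = 21, R_n = min(1.2×21×16×450, 2.4×22×16×450) = 181.44 kN/bolt; interior L_c = 67 − 24 = 43, R_n = 371.52 kN/bolt. φR_n = 0.75 × (2×181.44 + 4×371.52) = 1386.7 kN.
Block shear: shear path 2×[33+2×67] = 2×167 mm, A_gv = 5344, A_nv = 2×(167 − 2.5×26)×16 = 3264 mm²; tension across gage: (86 − 1×26)×16 = 960 mm². R_n = min(0.6×450×3264, 0.6×300×5344) + 1.0×450×960 = min(881.28, 961.92) + 432 = 1313.3 kN. φR_n = 0.75 × 1313.3 = 985.0 kN.
Tension rupture (net): A_n = (172 − 2×26)×16 = 1920 mm² (U = 1.0, A_e = A_n). φR_n = 0.75 × 450 × 1920 = 648.0 kN.
Governing: min(802.3, 1386.7, 985.0, 648.0) = 648.0 kN → net-section rupture.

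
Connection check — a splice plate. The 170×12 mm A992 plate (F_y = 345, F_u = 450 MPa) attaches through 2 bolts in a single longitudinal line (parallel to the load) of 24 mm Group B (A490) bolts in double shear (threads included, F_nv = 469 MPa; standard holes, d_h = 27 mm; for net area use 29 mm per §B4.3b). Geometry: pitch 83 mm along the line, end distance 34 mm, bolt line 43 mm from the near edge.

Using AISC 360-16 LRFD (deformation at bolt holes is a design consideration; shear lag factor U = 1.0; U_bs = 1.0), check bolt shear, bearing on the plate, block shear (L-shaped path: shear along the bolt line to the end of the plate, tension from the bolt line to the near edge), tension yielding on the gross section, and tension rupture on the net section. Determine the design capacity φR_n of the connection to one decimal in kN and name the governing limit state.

Bolt shear: A_b = π(24)²/4 = 452.39 mm². φR_n = 0.75 × 469 × 452.39 × 2 × 2 = 636.5 kN.
Bearing (12 mm plate, F_u = 450 MPa): end bolts L_c = 34 − 27/2 = 20.5, R_n = min(1.2×20.5×12×450, 2.4×24×12×450) = 132.84 kN/bolt; interior L_c = 83 − 27 = 56, R_n = 311.04 kN/bolt. φR_n = 0.75 × (1×132.84 + 1×311.04) = 332.9 kN.
Block shear: shear path 1×[34+1×83] = 1×117 mm, A_gv = 1404, A_nv = 1×(117 − 1.5×29)×12 = 882 mm²; tension to near edge: (43 − 0.5×29)×12 = 342 mm². R_n = min(0.6×450×882, 0.6×345×1404) + 1.0×450×342 = min(238.14, 290.63) + 153.9 = 392.04 kN. φR_n = 0.75 × 392.04 = 294.0 kN.
Tension yield (gross): A_g = 170×12 = 2040 mm². φR_n = 0.90 × 345 × 2040 = 633.4 kN.
Tension rupture (net): A_n = (170 − 1×29)×12 = 1692 mm² (U = 1.0, A_e = A_n). φR_n = 0.75 × 450 × 1692 = 571.1 kN.
Governing: min(636.5, 332.9, 294.0, 633.4, 571.1) = 294.0 kN → block shear.

294.0 kN (block shear governs)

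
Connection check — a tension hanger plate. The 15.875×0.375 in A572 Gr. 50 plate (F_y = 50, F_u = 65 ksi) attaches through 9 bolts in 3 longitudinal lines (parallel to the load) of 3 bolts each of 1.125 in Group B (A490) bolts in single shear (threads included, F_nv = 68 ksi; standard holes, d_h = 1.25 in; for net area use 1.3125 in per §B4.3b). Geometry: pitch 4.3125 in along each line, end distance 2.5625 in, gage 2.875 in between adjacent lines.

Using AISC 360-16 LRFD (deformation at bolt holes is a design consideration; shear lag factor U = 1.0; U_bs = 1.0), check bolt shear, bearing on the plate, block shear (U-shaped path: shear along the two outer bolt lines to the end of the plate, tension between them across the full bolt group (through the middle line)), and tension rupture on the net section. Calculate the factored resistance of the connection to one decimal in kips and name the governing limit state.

Bolt shear: A_b = π(1.125)²/4 = 0.99402 in². φR_n = 0.75 × 68 × 0.99402 × 9 × 1 = 456.3 kips.
Bearing (0.375 in plate, F_u = 65 ksi): end bolts L_c = 2.5625 − 1.25/2 = 1.9375, R_n = min(1.2×1.9375×0.375×65, 2.4×1.125×0.375×65) = 56.672 kips/bolt; interior L_c = 4.3125 − 1.25 = 3.0625, R_n = 65.813 kips/bolt. φR_n = 0.75 × (3×56.672 + 6×65.813) = 423.7 kips.
Block shear: shear path 2×[2.5625+2×4.3125] = 2×11.1875 in, A_gv = 8.3906, A_nv = 2×(11.1875 − 2.5×1.3125)×0.375 = 5.9297 in²; tension across gage: (5.75 − 2×1.3125)×0.375 = 1.1719 in². R_n = min(0.6×65×5.9297, 0.6×50×8.3906) + 1.0×65×1.1719 = min(231.26, 251.72) + 76.174 = 307.43 kips. φR_n = 0.75 × 307.43 = 230.6 kips.
Tension rupture (net): A_n = (15.875 − 3×1.3125)×0.375 = 4.4766 in² (U = 1.0, A_e = A_n). φR_n = 0.75 × 65 × 4.4766 = 218.2 kips.
Governing: min(456.3, 423.7, 230.6, 218.2) = 218.2 kips → net-section rupture.

218.2 kips (net-section rupture governs)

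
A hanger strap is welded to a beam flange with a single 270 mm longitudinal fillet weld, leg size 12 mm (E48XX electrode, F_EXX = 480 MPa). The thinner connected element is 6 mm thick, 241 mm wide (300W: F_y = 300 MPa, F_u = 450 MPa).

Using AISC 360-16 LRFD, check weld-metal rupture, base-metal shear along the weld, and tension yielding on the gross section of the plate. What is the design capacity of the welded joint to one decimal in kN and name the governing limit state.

291.6 kN (base-metal shear governs)

Weld metal: throat = 0.707×12 = 8.484 mm, L = 270 mm. φR_n = 0.75 × 0.6 × 480 × 8.484 × 270 = 494.8 kN.
Base metal shear (6 mm plate): yield φR_n = 1.0×0.6×300×6×270 = 291.6 kN; rupture φR_n = 0.75×0.6×450×6×270 = 328.1 kN; take 291.6 kN (yield).
Tension yield (gross): A_g = 241×6 = 1446 mm². φR_n = 0.90 × 300 × 1446 = 390.4 kN.
Governing: min(494.8, 291.6, 390.4) = 291.6 kN → base-metal shear.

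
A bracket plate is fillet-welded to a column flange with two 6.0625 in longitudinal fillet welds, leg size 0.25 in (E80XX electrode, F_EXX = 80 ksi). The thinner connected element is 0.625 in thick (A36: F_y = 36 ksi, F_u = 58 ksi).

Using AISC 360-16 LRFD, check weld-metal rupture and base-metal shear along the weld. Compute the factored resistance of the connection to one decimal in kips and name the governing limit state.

Weld metal: throat = 0.707×0.25 = 0.17675 in, L = 2×6.0625 = 12.125 in. φR_n = 0.75 × 0.6 × 80 × 0.17675 × 12.125 = 77.2 kips.
Base metal shear (0.625 in plate): yield φR_n = 1.0×0.6×36×0.625×12.125 = 163.7 kips; rupture φR_n = 0.75×0.6×58×0.625×12.125 = 197.8 kips; take 163.7 kips (yield).
Governing: min(77.2, 163.7) = 77.2 kips → weld metal.

77.2 kips (weld metal governs)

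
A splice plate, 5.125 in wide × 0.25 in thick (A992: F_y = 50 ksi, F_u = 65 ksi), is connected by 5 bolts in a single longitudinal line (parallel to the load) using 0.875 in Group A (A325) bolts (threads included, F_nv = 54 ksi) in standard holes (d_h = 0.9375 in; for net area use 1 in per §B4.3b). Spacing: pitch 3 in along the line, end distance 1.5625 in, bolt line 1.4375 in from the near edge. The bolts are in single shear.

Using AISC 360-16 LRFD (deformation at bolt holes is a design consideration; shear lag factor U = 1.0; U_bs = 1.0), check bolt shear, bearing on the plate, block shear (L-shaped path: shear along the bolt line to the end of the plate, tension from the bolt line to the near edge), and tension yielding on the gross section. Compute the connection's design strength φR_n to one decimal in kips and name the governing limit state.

57.7 kips (gross-section yield governs)

Bolt shear: A_b = π(0.875)²/4 = 0.60132 in². φR_n = 0.75 × 54 × 0.60132 × 5 × 1 = 121.8 kips.
Bearing (0.25 in plate, F_u = 65 ksi): end bolts L_c = 1.5625 − 0.9375/2 = 1.09375, R_n = min(1.2×1.09375×0.25×65, 2.4×0.875×0.25×65) = 21.328 kips/bolt; interior L_c = 3 − 0.9375 = 2.0625, R_n = 34.125 kips/bolt. φR_n = 0.75 × (1×21.328 + 4×34.125) = 118.4 kips.
Block shear: shear path 1×[1.5625+4×3] = 1×13.5625 in, A_gv = 3.3906, A_nv = 1×(13.5625 − 4.5×1)×0.25 = 2.2656 in²; tension to near edge: (1.4375 − 0.5×1)×0.25 = 0.23438 in². R_n = min(0.6×65×2.2656, 0.6×50×3.3906) + 1.0×65×0.23438 = min(88.358, 101.72) + 15.235 = 103.59 kips. φR_n = 0.75 × 103.59 = 77.7 kips.
Tension yield (gross): A_g = 5.125×0.25 = 1.2813 in². φR_n = 0.90 × 50 × 1.2813 = 57.7 kips.
Governing: min(121.8, 118.4, 77.7, 57.7) = 57.7 kips → gross-section yield.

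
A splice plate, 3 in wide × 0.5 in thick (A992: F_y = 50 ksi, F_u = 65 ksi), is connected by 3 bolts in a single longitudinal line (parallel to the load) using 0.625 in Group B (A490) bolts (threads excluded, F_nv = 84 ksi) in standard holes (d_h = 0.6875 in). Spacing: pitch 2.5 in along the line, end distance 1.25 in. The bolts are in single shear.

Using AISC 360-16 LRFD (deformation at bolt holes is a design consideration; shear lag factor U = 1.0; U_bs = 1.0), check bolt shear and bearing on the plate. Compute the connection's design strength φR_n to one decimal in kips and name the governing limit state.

Bolt shear: A_b = π(0.625)²/4 = 0.3068 in². φR_n = 0.75 × 84 × 0.3068 × 3 × 1 = 58.0 kips.
Bearing (0.5 in plate, F_u = 65 ksi): end bolts L_c = 1.25 − 0.6875/2 = 0.90625, R_n = min(1.2×0.90625×0.5×65, 2.4×0.625×0.5×65) = 35.344 kips/bolt; interior L_c = 2.5 − 0.6875 = 1.8125, R_n = 48.75 kips/bolt. φR_n = 0.75 × (1×35.344 + 2×48.75) = 99.6 kips.
Governing: min(58.0, 99.6) = 58.0 kips → bolt shear.

58.0 kips (bolt shear governs)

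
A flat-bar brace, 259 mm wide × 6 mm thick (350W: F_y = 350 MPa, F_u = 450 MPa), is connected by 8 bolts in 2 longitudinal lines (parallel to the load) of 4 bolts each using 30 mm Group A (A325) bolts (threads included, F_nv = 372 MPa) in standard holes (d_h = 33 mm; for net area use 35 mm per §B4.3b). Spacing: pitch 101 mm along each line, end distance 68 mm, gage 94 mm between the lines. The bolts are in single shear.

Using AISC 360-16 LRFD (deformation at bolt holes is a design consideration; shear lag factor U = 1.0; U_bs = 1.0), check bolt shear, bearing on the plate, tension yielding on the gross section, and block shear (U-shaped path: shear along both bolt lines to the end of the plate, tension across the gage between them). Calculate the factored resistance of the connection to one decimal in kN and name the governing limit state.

Bolt shear: A_b = π(30)²/4 = 706.86 mm². φR_n = 0.75 × 372 × 706.86 × 8 × 1 = 1577.7 kN.
Bearing (6 mm plate, F_u = 450 MPa): end bolts L_c = 68 − 33/2 = 51.5, R_n = min(1.2×51.5×6×450, 2.4×30×6×450) = 166.86 kN/bolt; interior L_c = 101 − 33 = 68, R_n = 194.4 kN/bolt. φR_n = 0.75 × (2×166.86 + 6×194.4) = 1125.1 kN.
Tension yield (gross): A_g = 259×6 = 1554 mm². φR_n = 0.90 × 350 × 1554 = 489.5 kN.
Block shear: shear path 2×[68+3×101] = 2×371 mm, A_gv = 4452, A_nv = 2×(371 − 3.5×35)×6 = 2982 mm²; tension across gage: (94 − 1×35)×6 = 354 mm². R_n = min(0.6×450×2982, 0.6×350×4452) + 1.0×450×354 = min(805.14, 934.92) + 159.3 = 964.44 kN. φR_n = 0.75 × 964.44 = 723.3 kN.
Governing: min(1577.7, 1125.1, 489.5, 723.3) = 489.5 kN → gross-section yield.

489.5 kN (gross-section yield governs)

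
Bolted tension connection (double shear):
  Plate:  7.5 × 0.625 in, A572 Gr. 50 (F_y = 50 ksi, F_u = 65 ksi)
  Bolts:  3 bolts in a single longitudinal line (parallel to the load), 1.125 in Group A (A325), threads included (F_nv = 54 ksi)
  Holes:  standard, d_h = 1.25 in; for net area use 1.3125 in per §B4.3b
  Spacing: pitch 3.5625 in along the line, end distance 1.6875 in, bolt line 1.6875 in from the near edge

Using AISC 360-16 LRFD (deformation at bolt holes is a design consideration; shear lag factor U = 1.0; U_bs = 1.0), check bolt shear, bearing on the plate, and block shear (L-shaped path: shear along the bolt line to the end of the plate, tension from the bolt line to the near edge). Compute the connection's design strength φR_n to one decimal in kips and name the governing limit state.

132.5 kips (block shear governs)

Bolt shear: A_b = π(1.125)²/4 = 0.99402 in². φR_n = 0.75 × 54 × 0.99402 × 3 × 2 = 241.5 kips.
Bearing (0.625 in plate, F_u = 65 ksi): end bolts L_c = 1.6875 − 1.25/2 = 1.0625, R_n = min(1.2×1.0625×0.625×65, 2.4×1.125×0.625×65) = 51.797 kips/bolt; interior L_c = 3.5625 − 1.25 = 2.3125, R_n = 109.69 kips/bolt. φR_n = 0.75 × (1×51.797 + 2×109.69) = 203.4 kips.
Block shear: shear path 1×[1.6875+2×3.5625] = 1×8.8125 in, A_gv = 5.5078, A_nv = 1×(8.8125 − 2.5×1.3125)×0.625 = 3.457 in²; tension to near edge: (1.6875 − 0.5×1.3125)×0.625 = 0.64453 in². R_n = min(0.6×65×3.457, 0.6×50×5.5078) + 1.0×65×0.64453 = min(134.82, 165.23) + 41.894 = 176.71 kips. φR_n = 0.75 × 176.71 = 132.5 kips.
Governing: min(241.5, 203.4, 132.5) = 132.5 kips → block shear.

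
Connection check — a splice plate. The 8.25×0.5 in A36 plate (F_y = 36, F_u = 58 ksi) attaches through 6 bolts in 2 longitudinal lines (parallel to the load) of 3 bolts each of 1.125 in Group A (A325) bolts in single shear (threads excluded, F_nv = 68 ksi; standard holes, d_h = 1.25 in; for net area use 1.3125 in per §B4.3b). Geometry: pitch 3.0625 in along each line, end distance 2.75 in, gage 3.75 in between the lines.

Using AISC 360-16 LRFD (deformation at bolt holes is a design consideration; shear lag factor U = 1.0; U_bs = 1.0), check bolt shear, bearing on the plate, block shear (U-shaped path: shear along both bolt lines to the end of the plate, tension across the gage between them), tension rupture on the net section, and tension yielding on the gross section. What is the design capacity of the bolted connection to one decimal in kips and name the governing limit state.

Bolt shear: A_b = π(1.125)²/4 = 0.99402 in². φR_n = 0.75 × 68 × 0.99402 × 6 × 1 = 304.2 kips.
Bearing (0.5 in plate, F_u = 58 ksi): end bolts L_c = 2.75 − 1.25/2 = 2.125, R_n = min(1.2×2.125×0.5×58, 2.4×1.125×0.5×58) = 73.95 kips/bolt; interior L_c = 3.0625 − 1.25 = 1.8125, R_n = 63.075 kips/bolt. φR_n = 0.75 × (2×73.95 + 4×63.075) = 300.2 kips.
Block shear: shear path 2×[2.75+2×3.0625] = 2×8.875 in, A_gv = 8.875, A_nv = 2×(8.875 − 2.5×1.3125)×0.5 = 5.5938 in²; tension across gage: (3.75 − 1×1.3125)×0.5 = 1.2188 in². R_n = min(0.6×58×5.5938, 0.6×36×8.875) + 1.0×58×1.2188 = min(194.66, 191.7) + 70.69 = 262.39 kips. φR_n = 0.75 × 262.39 = 196.8 kips.
Tension rupture (net): A_n = (8.25 − 2×1.3125)×0.5 = 2.8125 in² (U = 1.0, A_e = A_n). φR_n = 0.75 × 58 × 2.8125 = 122.3 kips.
Tension yield (gross): A_g = 8.25×0.5 = 4.125 in². φR_n = 0.90 × 36 × 4.125 = 133.7 kips.
Governing: min(304.2, 300.2, 196.8, 122.3, 133.7) = 122.3 kips → net-section rupture.

122.3 kips (net-section rupture governs)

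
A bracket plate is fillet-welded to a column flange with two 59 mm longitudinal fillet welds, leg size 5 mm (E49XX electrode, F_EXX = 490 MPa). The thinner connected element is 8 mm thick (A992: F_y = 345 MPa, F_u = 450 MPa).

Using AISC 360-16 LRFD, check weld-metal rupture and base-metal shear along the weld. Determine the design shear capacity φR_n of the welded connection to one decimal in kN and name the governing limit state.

Weld metal: throat = 0.707×5 = 3.535 mm, L = 2×59 = 118 mm. φR_n = 0.75 × 0.6 × 490 × 3.535 × 118 = 92.0 kN.
Base metal shear (8 mm plate): yield φR_n = 1.0×0.6×345×8×118 = 195.4 kN; rupture φR_n = 0.75×0.6×450×8×118 = 191.2 kN; take 191.2 kN (rupture).
Governing: min(92.0, 191.2) = 92.0 kN → weld metal.

92.0 kN (weld metal governs)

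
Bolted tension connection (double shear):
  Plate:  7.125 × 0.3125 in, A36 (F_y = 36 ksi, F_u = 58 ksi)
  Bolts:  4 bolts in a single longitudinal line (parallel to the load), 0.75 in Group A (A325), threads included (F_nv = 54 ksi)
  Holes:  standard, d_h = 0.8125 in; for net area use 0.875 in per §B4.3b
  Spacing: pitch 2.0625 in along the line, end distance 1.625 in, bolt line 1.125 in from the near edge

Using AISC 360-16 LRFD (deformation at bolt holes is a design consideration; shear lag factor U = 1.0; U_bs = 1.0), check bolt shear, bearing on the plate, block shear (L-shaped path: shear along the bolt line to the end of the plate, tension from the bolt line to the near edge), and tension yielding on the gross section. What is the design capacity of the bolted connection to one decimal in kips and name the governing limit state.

Bolt shear: A_b = π(0.75)²/4 = 0.44179 in². φR_n = 0.75 × 54 × 0.44179 × 4 × 2 = 143.1 kips.
Bearing (0.3125 in plate, F_u = 58 ksi): end bolts L_c = 1.625 − 0.8125/2 = 1.21875, R_n = min(1.2×1.21875×0.3125×58, 2.4×0.75×0.3125×58) = 26.508 kips/bolt; interior L_c = 2.0625 − 0.8125 = 1.25, R_n = 27.188 kips/bolt. φR_n = 0.75 × (1×26.508 + 3×27.188) = 81.1 kips.
Block shear: shear path 1×[1.625+3×2.0625] = 1×7.8125 in, A_gv = 2.4414, A_nv = 1×(7.8125 − 3.5×0.875)×0.3125 = 1.4844 in²; tension to near edge: (1.125 − 0.5×0.875)×0.3125 = 0.21484 in². R_n = min(0.6×58×1.4844, 0.6×36×2.4414) + 1.0×58×0.21484 = min(51.657, 52.734) + 12.461 = 64.118 kips. φR_n = 0.75 × 64.118 = 48.1 kips.
Tension yield (gross): A_g = 7.125×0.3125 = 2.2266 in². φR_n = 0.90 × 36 × 2.2266 = 72.1 kips.
Governing: min(143.1, 81.1, 48.1, 72.1) = 48.1 kips → block shear.

48.1 kips (block shear governs)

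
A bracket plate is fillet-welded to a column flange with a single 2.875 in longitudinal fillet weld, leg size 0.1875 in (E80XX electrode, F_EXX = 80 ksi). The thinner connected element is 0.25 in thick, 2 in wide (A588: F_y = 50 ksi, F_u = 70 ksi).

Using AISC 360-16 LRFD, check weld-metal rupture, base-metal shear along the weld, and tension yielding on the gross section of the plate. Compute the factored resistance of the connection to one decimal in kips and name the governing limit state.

13.7 kips (weld metal governs)

Weld metal: throat = 0.707×0.1875 = 0.13256 in, L = 2.875 in. φR_n = 0.75 × 0.6 × 80 × 0.13256 × 2.875 = 13.7 kips.
Base metal shear (0.25 in plate): yield φR_n = 1.0×0.6×50×0.25×2.875 = 21.6 kips; rupture φR_n = 0.75×0.6×70×0.25×2.875 = 22.6 kips; take 21.6 kips (yield).
Tension yield (gross): A_g = 2×0.25 = 0.5 in². φR_n = 0.90 × 50 × 0.5 = 22.5 kips.
Governing: min(13.7, 21.6, 22.5) = 13.7 kips → weld metal.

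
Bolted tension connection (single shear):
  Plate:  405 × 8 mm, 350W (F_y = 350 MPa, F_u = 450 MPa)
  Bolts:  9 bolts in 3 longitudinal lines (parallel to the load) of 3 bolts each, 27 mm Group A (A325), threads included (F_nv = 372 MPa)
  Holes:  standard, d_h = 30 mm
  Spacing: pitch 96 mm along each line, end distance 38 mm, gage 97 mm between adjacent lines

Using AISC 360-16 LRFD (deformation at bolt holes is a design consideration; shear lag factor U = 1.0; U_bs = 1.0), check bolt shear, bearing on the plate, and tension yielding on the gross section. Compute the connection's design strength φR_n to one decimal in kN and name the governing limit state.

1020.6 kN (gross-section yield governs)

Bolt shear: A_b = π(27)²/4 = 572.56 mm². φR_n = 0.75 × 372 × 572.56 × 9 × 1 = 1437.7 kN.
Bearing (8 mm plate, F_u = 450 MPa): end bolts L_c = 38 − 30/2 = 23, R_n = min(1.2×23×8×450, 2.4×27×8×450) = 99.36 kN/bolt; interior L_c = 96 − 30 = 66, R_n = 233.28 kN/bolt. φR_n = 0.75 × (3×99.36 + 6×233.28) = 1273.3 kN.
Tension yield (gross): A_g = 405×8 = 3240 mm². φR_n = 0.90 × 350 × 3240 = 1020.6 kN.
Governing: min(1437.7, 1273.3, 1020.6) = 1020.6 kN → gross-section yield.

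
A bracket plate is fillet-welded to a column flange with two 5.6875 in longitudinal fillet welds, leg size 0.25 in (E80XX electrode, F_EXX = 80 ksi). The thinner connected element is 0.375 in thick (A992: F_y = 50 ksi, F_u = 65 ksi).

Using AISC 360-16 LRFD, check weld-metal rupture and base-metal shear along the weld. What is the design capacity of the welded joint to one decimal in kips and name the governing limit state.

Weld metal: throat = 0.707×0.25 = 0.17675 in, L = 2×5.6875 = 11.375 in. φR_n = 0.75 × 0.6 × 80 × 0.17675 × 11.375 = 72.4 kips.
Base metal shear (0.375 in plate): yield φR_n = 1.0×0.6×50×0.375×11.375 = 128.0 kips; rupture φR_n = 0.75×0.6×65×0.375×11.375 = 124.8 kips; take 124.8 kips (rupture).
Governing: min(72.4, 124.8) = 72.4 kips → weld metal.

72.4 kips (weld metal governs)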